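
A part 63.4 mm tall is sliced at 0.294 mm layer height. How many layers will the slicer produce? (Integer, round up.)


Layers = ceil(63.4/0.294) = 216


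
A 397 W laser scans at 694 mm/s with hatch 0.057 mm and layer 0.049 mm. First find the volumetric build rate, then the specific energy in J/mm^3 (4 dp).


Build rate = 694 * 0.057 * 0.049 = 1.938342 mm^3/s
SE = 397 / 1.938342 = 204.8142 J/mm^3


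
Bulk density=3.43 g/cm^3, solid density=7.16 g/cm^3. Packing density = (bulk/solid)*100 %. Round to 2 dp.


Packing = (3.43/7.16)*100 = 47.91 %


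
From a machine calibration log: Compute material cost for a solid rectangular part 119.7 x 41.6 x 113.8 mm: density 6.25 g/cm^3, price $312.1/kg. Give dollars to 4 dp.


V = 119.7 * 41.6 * 113.8 = 566669.376 mm^3 = 566.669376 cm^3
Mass = 566.669376 * 6.25 / 1000 = 3.5416836 kg
Cost = 3.5416836 * 312.1 = 1105.3595 $


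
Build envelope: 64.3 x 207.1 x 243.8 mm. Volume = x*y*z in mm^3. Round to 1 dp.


V = 64.3 * 207.1 * 243.8 = 3246570.0 mm^3


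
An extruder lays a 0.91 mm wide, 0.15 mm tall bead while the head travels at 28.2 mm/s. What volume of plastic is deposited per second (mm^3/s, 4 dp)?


Rate = 0.91 * 0.15 * 28.2 = 3.8493 mm^3/s


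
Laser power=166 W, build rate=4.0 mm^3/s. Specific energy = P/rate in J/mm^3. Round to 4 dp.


SE = 166 / 4.0 = 41.5 J/mm^3


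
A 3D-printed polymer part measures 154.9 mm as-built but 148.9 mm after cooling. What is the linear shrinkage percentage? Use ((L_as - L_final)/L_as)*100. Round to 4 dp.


Shrinkage = ((154.9-148.9)/154.9)*100 = 3.8735 %


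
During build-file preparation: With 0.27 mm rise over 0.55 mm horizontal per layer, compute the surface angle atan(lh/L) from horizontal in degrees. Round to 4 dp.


angle = atan(0.27/0.55) = 26.1468 degrees


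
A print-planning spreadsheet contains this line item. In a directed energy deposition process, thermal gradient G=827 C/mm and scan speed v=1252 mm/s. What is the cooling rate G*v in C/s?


CR = 827 * 1252 = 1035404 C/s


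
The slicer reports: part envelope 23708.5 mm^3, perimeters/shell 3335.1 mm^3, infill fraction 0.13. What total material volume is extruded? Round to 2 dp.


V_infill = (23708.5 - 3335.1) * 0.13 = 2648.54
V_total = 3335.1 + 2648.54 = 5983.64 mm^3


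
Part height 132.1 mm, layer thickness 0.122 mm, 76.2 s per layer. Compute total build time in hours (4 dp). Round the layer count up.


Layers = ceil(132.1/0.122) = 1083
t = 1083 * 76.2 / 3600 = 22.9235 hrs


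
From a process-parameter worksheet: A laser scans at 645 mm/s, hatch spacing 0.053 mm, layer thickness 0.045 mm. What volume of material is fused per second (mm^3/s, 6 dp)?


Rate = 645 * 0.053 * 0.045 = 1.538325 mm^3/s


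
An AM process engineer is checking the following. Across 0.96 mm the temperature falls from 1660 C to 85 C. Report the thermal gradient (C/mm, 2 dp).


G = (1660-85)/0.96 = 1640.63 C/mm


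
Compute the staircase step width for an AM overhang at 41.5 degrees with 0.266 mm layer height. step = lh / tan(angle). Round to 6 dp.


step = 0.266 / tan(41.5) = 0.300658 mm


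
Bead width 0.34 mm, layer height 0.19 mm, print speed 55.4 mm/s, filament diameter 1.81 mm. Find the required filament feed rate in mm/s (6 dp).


Q = 0.34 * 0.19 * 55.4 = 3.57884 mm^3/s
A_fil = pi*(1.81/2)^2 = 2.57304292 mm^2
v_feed = 3.57884 / 2.57304292 = 1.390898 mm/s


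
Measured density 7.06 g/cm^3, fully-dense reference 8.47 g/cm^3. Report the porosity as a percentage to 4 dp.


Porosity = (1-7.06/8.47)*100 = 16.647 %


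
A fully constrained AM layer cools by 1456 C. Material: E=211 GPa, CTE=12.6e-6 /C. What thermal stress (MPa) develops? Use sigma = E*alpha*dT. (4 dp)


sigma = 211*1000 * 12.6e-6 * 1456 = 3870.9216 MPa


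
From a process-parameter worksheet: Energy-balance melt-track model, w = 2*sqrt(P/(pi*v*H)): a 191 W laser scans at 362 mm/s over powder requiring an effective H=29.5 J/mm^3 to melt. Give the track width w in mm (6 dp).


w = 2*sqrt(191/(pi*362*29.5)) = 0.150906 mm


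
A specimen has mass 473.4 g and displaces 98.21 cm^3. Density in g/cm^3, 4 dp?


rho = 473.4 / 98.21 = 4.8203 g/cm^3


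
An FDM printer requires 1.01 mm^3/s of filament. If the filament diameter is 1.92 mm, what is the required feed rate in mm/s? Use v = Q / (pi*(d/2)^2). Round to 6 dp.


A = pi*(1.92/2)^2 = 2.895292
v = 1.01 / 2.895292 = 0.348842 mm/s


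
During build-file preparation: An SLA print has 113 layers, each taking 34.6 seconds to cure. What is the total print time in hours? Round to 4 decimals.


t = 113 * 34.6 / 3600 = 1.0861 hrs


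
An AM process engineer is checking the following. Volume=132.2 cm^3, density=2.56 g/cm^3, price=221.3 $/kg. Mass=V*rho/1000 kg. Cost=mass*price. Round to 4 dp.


Mass = 132.2*2.56/1000 = 0.338432 kg
Cost = 0.338432 * 221.3 = 74.895 $


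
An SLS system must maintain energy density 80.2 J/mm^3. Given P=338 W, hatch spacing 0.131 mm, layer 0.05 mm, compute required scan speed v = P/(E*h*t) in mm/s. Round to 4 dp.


v = 338 / (80.2*0.131*0.05) = 643.4296 mm/s


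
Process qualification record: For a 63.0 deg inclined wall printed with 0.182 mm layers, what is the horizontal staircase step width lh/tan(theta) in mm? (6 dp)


step = 0.182 / tan(63.0) = 0.092734 mm


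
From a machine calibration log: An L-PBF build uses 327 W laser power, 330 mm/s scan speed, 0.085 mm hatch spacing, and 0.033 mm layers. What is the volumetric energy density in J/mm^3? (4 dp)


E = 327 / (330*0.085*0.033) = 353.2653 J/mm^3


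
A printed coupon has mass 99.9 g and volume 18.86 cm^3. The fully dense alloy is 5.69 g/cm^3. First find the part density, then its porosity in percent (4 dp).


rho_part = 99.9 / 18.86 = 5.29692471 g/cm^3
Porosity = (1 - 5.29692471/5.69)*100 = 6.9082 %


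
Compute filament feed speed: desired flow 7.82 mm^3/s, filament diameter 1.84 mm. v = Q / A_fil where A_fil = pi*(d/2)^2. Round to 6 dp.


A = pi*(1.84/2)^2 = 2.659044
v = 7.82 / 2.659044 = 2.940907 mm/s


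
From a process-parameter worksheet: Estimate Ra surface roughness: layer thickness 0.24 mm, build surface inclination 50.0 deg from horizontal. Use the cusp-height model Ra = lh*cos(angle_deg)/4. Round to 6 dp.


Ra = 0.24 * cos(50.0) / 4 = 0.038567 mm


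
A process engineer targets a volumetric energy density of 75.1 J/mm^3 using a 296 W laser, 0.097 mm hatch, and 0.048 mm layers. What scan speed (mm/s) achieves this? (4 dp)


v = 296 / (75.1*0.097*0.048) = 846.5231 mm/s


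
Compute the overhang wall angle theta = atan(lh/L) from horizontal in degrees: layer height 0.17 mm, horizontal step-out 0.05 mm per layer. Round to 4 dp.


angle = atan(0.17/0.05) = 73.6105 degrees


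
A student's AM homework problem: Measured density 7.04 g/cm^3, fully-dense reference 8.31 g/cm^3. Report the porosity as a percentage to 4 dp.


Porosity = (1-7.04/8.31)*100 = 15.2828 %


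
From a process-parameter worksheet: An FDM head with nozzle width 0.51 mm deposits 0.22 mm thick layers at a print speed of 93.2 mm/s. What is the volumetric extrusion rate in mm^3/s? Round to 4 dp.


Rate = 0.51 * 0.22 * 93.2 = 10.457 mm^3/s


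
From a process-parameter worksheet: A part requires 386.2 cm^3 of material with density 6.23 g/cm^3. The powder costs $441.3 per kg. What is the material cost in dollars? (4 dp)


Mass = 386.2*6.23/1000 = 2.406026 kg
Cost = 2.406026 * 441.3 = 1061.7793 $


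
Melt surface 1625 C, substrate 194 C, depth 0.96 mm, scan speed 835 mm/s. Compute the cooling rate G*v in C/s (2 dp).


G = (1625-194)/0.96 = 1490.625 C/mm
CR = 1490.625 * 835 = 1244671.88 C/s


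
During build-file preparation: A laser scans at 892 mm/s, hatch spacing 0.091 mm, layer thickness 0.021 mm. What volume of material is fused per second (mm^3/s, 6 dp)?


Rate = 892 * 0.091 * 0.021 = 1.704612 mm^3/s


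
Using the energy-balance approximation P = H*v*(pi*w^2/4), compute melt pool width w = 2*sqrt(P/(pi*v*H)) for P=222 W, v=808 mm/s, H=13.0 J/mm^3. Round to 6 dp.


w = 2*sqrt(222/(pi*808*13.0)) = 0.164042 mm


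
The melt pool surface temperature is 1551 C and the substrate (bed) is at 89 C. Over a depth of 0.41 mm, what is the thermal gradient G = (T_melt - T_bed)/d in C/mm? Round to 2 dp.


G = (1551-89)/0.41 = 3565.85 C/mm


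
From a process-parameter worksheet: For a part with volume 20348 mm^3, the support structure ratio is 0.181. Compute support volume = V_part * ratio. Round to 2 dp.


V_support = 20348 * 0.181 = 3682.99 mm^3


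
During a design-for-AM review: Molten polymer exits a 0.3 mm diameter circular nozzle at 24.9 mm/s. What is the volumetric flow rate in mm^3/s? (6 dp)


A = pi*(0.3/2)^2 = 0.07068583 mm^2
Q = 0.07068583 * 24.9 = 1.760077 mm^3/s


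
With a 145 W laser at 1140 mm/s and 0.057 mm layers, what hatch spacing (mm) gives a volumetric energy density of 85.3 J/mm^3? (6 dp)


h = 145 / (85.3*1140*0.057) = 0.02616 mm


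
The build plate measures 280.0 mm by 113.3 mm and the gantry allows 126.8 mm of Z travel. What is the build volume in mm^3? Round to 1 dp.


V = 280.0 * 113.3 * 126.8 = 4022603.2 mm^3


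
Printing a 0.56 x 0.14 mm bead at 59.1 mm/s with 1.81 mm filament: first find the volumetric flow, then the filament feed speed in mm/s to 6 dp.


Q = 0.56 * 0.14 * 59.1 = 4.63344 mm^3/s
A_fil = pi*(1.81/2)^2 = 2.57304292 mm^2
v_feed = 4.63344 / 2.57304292 = 1.800763 mm/s


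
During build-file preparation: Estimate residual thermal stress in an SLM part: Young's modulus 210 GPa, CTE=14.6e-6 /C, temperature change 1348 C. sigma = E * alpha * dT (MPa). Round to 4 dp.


sigma = 210*1000 * 14.6e-6 * 1348 = 4132.968 MPa


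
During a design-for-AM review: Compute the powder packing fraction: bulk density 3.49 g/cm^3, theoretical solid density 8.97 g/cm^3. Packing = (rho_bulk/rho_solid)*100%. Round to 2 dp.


Packing = (3.49/8.97)*100 = 38.91 %


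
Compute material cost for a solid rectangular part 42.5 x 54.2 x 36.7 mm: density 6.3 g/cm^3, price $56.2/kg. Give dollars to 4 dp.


V = 42.5 * 54.2 * 36.7 = 84538.45 mm^3 = 84.53845 cm^3
Mass = 84.53845 * 6.3 / 1000 = 0.53259224 kg
Cost = 0.53259224 * 56.2 = 29.9317 $


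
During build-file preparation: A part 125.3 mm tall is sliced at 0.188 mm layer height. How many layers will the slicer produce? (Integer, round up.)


Layers = ceil(125.3/0.188) = 667


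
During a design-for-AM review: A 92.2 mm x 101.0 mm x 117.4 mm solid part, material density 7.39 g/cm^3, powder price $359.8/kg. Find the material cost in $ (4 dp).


V = 92.2 * 101.0 * 117.4 = 1093252.28 mm^3 = 1093.25228 cm^3
Mass = 1093.25228 * 7.39 / 1000 = 8.07913435 kg
Cost = 8.07913435 * 359.8 = 2906.8725 $


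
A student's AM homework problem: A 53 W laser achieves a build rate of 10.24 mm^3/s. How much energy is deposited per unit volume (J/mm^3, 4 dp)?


SE = 53 / 10.24 = 5.1758 J/mm^3


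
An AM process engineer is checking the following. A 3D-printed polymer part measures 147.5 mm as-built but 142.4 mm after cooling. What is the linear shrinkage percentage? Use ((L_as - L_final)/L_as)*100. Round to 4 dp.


Shrinkage = ((147.5-142.4)/147.5)*100 = 3.4576 %


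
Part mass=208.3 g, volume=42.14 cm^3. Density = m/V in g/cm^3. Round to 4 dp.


rho = 208.3 / 42.14 = 4.943 g/cm^3


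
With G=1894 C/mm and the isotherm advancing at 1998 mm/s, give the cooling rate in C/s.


CR = 1894 * 1998 = 3784212 C/s


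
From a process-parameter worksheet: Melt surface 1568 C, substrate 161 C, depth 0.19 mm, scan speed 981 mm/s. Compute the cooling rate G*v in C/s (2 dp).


G = (1568-161)/0.19 = 7405.26315789 C/mm
CR = 7405.26315789 * 981 = 7264563.16 C/s


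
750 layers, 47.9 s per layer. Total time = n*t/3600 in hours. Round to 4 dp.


t = 750 * 47.9 / 3600 = 9.9792 hrs


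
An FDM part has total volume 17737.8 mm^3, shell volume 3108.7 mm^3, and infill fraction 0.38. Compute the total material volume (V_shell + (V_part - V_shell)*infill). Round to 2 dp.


V_infill = (17737.8 - 3108.7) * 0.38 = 5559.06
V_total = 3108.7 + 5559.06 = 8667.76 mm^3


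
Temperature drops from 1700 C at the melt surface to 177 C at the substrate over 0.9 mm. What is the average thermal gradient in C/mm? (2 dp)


G = (1700-177)/0.9 = 1692.22 C/mm


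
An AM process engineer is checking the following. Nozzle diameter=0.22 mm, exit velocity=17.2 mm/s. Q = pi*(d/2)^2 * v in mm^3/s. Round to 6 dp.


A = pi*(0.22/2)^2 = 0.03801327 mm^2
Q = 0.03801327 * 17.2 = 0.653828 mm^3/s


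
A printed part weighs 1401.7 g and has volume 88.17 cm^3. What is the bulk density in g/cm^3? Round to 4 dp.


rho = 1401.7 / 88.17 = 15.8977 g/cm^3


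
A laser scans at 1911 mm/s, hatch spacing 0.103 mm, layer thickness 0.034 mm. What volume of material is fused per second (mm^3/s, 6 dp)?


Rate = 1911 * 0.103 * 0.034 = 6.692322 mm^3/s


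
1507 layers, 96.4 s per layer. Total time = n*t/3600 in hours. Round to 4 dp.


t = 1507 * 96.4 / 3600 = 40.3541 hrs


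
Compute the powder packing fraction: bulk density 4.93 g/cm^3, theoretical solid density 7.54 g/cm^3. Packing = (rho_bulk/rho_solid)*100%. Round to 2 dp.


Packing = (4.93/7.54)*100 = 65.38 %


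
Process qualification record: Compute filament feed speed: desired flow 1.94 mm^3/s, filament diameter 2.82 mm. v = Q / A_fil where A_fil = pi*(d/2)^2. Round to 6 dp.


A = pi*(2.82/2)^2 = 6.2458
v = 1.94 / 6.2458 = 0.310609 mm/s


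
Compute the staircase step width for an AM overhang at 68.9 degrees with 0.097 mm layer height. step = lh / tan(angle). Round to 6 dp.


step = 0.097 / tan(68.9) = 0.037429 mm


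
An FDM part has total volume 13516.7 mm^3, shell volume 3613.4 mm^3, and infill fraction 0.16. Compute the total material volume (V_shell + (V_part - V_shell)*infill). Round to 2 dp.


V_infill = (13516.7 - 3613.4) * 0.16 = 1584.53
V_total = 3613.4 + 1584.53 = 5197.93 mm^3


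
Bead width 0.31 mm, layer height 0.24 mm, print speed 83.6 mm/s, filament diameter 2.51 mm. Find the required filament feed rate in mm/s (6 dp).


Q = 0.31 * 0.24 * 83.6 = 6.21984 mm^3/s
A_fil = pi*(2.51/2)^2 = 4.94808697 mm^2
v_feed = 6.21984 / 4.94808697 = 1.257019 mm/s


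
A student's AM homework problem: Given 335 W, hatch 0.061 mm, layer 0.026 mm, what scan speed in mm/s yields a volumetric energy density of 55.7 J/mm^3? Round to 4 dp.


v = 335 / (55.7*0.061*0.026) = 3792.158 mm/s


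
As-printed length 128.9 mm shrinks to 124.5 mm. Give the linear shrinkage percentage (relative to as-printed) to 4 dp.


Shrinkage = ((128.9-124.5)/128.9)*100 = 3.4135 %


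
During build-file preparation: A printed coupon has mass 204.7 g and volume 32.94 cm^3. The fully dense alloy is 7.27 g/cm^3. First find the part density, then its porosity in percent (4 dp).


rho_part = 204.7 / 32.94 = 6.21432908 g/cm^3
Porosity = (1 - 6.21432908/7.27)*100 = 14.5209 %


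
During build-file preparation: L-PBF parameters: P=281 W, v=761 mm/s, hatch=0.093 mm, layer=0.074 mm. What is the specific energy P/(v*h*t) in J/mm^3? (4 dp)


Build rate = 761 * 0.093 * 0.074 = 5.237202 mm^3/s
SE = 281 / 5.237202 = 53.6546 J/mm^3


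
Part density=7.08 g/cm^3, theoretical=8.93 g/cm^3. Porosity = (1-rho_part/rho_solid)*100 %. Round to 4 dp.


Porosity = (1-7.08/8.93)*100 = 20.7167 %


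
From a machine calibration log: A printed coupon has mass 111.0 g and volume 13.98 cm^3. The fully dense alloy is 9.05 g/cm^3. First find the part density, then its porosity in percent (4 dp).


rho_part = 111.0 / 13.98 = 7.93991416 g/cm^3
Porosity = (1 - 7.93991416/9.05)*100 = 12.2661 %


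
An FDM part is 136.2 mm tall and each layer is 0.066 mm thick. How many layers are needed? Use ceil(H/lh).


Layers = ceil(136.2/0.066) = 2064


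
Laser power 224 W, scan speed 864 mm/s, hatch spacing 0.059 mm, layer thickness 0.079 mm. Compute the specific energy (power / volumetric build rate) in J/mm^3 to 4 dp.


Build rate = 864 * 0.059 * 0.079 = 4.027104 mm^3/s
SE = 224 / 4.027104 = 55.6231 J/mm^3


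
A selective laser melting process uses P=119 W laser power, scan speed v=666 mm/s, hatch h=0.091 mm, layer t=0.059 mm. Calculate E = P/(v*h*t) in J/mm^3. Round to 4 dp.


E = 119 / (666*0.091*0.059) = 33.2797 J/mm^3


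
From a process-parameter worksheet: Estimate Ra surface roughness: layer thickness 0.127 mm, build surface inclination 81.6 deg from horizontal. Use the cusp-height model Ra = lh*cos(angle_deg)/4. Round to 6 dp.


Ra = 0.127 * cos(81.6) / 4 = 0.004638 mm


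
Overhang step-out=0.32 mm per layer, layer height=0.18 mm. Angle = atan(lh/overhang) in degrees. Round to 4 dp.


angle = atan(0.18/0.32) = 29.3578 degrees


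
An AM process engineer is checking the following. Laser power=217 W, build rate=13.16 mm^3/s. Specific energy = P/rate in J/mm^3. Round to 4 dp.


SE = 217 / 13.16 = 16.4894 J/mm^3


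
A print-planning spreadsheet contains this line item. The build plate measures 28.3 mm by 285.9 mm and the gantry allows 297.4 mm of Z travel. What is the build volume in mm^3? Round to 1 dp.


V = 28.3 * 285.9 * 297.4 = 2406254.5 mm^3


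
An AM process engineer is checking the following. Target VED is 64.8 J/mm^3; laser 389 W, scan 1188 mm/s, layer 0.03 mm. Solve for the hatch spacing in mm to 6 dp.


h = 389 / (64.8*1188*0.03) = 0.168437 mm


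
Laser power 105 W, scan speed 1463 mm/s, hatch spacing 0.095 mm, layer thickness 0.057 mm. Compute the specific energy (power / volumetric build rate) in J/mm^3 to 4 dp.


Build rate = 1463 * 0.095 * 0.057 = 7.922145 mm^3/s
SE = 105 / 7.922145 = 13.254 J/mm^3


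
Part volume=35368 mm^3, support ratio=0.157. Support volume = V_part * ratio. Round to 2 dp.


V_support = 35368 * 0.157 = 5552.78 mm^3


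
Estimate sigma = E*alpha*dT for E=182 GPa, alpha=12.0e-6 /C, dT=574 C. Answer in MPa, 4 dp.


sigma = 182*1000 * 12.0e-6 * 574 = 1253.616 MPa


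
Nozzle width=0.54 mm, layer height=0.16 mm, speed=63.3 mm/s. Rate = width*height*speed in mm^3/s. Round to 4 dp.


Rate = 0.54 * 0.16 * 63.3 = 5.4691 mm^3/s


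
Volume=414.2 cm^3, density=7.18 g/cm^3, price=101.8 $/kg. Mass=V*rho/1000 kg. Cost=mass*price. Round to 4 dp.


Mass = 414.2*7.18/1000 = 2.973956 kg
Cost = 2.973956 * 101.8 = 302.7487 $


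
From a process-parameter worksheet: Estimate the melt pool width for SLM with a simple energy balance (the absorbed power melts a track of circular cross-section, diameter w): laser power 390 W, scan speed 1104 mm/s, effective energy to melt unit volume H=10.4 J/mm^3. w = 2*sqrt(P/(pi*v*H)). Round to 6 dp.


w = 2*sqrt(390/(pi*1104*10.4)) = 0.207963 mm


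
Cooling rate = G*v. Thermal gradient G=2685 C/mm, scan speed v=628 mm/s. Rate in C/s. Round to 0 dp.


CR = 2685 * 628 = 1686180 C/s


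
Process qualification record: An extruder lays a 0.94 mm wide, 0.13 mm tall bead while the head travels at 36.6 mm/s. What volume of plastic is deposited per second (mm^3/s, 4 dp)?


Rate = 0.94 * 0.13 * 36.6 = 4.4725 mm^3/s


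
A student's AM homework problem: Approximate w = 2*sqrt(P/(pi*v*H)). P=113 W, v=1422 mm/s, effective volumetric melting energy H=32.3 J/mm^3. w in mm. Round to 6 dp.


w = 2*sqrt(113/(pi*1422*32.3)) = 0.055968 mm


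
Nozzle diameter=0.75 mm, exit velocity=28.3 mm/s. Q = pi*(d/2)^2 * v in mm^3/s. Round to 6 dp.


A = pi*(0.75/2)^2 = 0.44178647 mm^2
Q = 0.44178647 * 28.3 = 12.502557 mm^3/s


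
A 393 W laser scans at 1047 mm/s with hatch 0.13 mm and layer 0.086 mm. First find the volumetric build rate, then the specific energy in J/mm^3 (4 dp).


Build rate = 1047 * 0.13 * 0.086 = 11.70546 mm^3/s
SE = 393 / 11.70546 = 33.5741 J/mm^3


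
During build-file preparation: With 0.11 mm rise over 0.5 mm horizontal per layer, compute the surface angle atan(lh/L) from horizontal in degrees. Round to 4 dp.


angle = atan(0.11/0.5) = 12.4074 degrees


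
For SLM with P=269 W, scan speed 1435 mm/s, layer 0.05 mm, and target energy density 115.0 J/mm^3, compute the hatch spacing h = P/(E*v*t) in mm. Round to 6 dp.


h = 269 / (115.0*1435*0.05) = 0.032601 mm


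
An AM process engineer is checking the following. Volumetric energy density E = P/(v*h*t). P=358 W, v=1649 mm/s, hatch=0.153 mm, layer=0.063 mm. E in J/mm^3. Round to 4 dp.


E = 358 / (1649*0.153*0.063) = 22.5232 J/mm^3


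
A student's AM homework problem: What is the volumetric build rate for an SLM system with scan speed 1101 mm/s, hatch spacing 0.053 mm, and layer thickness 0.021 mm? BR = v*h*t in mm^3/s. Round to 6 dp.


Rate = 1101 * 0.053 * 0.021 = 1.225413 mm^3/s


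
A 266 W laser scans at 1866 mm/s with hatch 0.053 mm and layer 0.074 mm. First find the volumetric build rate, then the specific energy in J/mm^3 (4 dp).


Build rate = 1866 * 0.053 * 0.074 = 7.318452 mm^3/s
SE = 266 / 7.318452 = 36.3465 J/mm^3


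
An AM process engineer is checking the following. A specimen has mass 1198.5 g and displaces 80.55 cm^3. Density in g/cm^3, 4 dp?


rho = 1198.5 / 80.55 = 14.879 g/cm^3


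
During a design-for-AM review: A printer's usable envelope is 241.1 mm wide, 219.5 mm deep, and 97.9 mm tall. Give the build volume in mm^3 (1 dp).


V = 241.1 * 219.5 * 97.9 = 5181010.0 mm^3


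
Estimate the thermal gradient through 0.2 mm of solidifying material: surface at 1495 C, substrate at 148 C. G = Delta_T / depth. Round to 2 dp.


G = (1495-148)/0.2 = 6735.0 C/mm


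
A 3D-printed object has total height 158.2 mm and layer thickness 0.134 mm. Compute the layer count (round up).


Layers = ceil(158.2/0.134) = 1181


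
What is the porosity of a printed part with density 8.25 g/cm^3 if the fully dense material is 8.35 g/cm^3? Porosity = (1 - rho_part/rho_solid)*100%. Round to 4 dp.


Porosity = (1-8.25/8.35)*100 = 1.1976 %


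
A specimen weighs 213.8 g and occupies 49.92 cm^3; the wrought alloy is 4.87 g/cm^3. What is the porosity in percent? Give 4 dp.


rho_part = 213.8 / 49.92 = 4.28285256 g/cm^3
Porosity = (1 - 4.28285256/4.87)*100 = 12.0564 %


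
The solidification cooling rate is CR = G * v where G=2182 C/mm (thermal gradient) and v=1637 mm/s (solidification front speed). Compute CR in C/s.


CR = 2182 * 1637 = 3571934 C/s


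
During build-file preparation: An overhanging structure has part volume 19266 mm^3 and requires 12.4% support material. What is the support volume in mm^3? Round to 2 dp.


V_support = 19266 * 0.124 = 2388.98 mm^3


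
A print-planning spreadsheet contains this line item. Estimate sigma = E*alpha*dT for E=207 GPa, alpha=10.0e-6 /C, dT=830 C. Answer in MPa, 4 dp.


sigma = 207*1000 * 10.0e-6 * 830 = 1718.1 MPa


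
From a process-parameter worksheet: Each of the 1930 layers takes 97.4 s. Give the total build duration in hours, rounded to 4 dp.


t = 1930 * 97.4 / 3600 = 52.2172 hrs


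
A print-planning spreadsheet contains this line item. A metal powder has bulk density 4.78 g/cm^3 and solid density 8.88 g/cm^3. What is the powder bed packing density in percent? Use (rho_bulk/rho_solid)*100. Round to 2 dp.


Packing = (4.78/8.88)*100 = 53.83 %


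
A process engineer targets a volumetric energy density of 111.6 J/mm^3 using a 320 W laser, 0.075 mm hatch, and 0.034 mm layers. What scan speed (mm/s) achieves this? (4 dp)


v = 320 / (111.6*0.075*0.034) = 1124.4641 mm/s


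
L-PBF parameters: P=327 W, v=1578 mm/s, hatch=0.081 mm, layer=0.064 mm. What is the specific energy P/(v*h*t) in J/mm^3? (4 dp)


Build rate = 1578 * 0.081 * 0.064 = 8.180352 mm^3/s
SE = 327 / 8.180352 = 39.9738 J/mm^3


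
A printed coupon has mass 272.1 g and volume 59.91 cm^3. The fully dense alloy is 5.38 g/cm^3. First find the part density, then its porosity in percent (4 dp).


rho_part = 272.1 / 59.91 = 4.54181272 g/cm^3
Porosity = (1 - 4.54181272/5.38)*100 = 15.5797 %


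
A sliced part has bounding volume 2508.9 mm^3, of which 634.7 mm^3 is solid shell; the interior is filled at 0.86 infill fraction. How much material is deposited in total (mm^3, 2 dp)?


V_infill = (2508.9 - 634.7) * 0.86 = 1611.81
V_total = 634.7 + 1611.81 = 2246.51 mm^3


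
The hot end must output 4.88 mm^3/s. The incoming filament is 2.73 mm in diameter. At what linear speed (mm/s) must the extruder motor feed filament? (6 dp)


A = pi*(2.73/2)^2 = 5.853494
v = 4.88 / 5.853494 = 0.83369 mm/s


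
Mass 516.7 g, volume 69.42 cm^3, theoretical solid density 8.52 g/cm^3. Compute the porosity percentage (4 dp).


rho_part = 516.7 / 69.42 = 7.44309997 g/cm^3
Porosity = (1 - 7.44309997/8.52)*100 = 12.6397 %


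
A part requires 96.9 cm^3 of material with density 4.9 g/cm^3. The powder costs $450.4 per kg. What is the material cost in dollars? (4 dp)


Mass = 96.9*4.9/1000 = 0.47481 kg
Cost = 0.47481 * 450.4 = 213.8544 $


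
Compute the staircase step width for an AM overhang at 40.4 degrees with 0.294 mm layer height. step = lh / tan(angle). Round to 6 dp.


step = 0.294 / tan(40.4) = 0.345449 mm


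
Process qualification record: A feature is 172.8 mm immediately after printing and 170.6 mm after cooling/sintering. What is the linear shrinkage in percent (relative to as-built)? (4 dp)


Shrinkage = ((172.8-170.6)/172.8)*100 = 1.2731 %


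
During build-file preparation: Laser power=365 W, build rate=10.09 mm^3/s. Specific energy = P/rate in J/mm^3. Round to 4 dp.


SE = 365 / 10.09 = 36.1744 J/mm^3


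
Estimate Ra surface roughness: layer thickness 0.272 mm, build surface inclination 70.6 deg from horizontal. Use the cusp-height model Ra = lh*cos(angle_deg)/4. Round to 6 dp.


Ra = 0.272 * cos(70.6) / 4 = 0.022587 mm


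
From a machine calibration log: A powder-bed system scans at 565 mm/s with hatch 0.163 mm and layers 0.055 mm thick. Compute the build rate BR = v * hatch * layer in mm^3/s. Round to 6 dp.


Rate = 565 * 0.163 * 0.055 = 5.065225 mm^3/s


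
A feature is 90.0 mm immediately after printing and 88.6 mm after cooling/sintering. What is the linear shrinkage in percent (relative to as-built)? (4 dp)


Shrinkage = ((90.0-88.6)/90.0)*100 = 1.5556 %


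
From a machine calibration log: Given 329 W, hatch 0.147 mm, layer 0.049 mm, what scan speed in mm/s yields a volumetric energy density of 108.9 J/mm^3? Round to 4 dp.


v = 329 / (108.9*0.147*0.049) = 419.4253 mm/s


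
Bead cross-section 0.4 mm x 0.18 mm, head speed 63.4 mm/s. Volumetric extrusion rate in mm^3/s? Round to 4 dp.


Rate = 0.4 * 0.18 * 63.4 = 4.5648 mm^3/s


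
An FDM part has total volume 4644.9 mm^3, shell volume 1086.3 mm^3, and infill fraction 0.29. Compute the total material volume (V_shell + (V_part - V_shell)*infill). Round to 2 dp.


V_infill = (4644.9 - 1086.3) * 0.29 = 1031.99
V_total = 1086.3 + 1031.99 = 2118.29 mm^3


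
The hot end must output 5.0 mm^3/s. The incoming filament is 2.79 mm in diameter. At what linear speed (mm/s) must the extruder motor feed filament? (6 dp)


A = pi*(2.79/2)^2 = 6.113618
v = 5.0 / 6.113618 = 0.817846 mm/s


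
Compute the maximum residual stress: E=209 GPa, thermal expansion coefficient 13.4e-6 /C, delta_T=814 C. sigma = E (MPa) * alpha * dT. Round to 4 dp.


sigma = 209*1000 * 13.4e-6 * 814 = 2279.6884 MPa


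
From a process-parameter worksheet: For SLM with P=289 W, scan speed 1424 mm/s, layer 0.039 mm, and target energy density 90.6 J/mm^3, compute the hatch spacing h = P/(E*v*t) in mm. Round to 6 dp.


h = 289 / (90.6*1424*0.039) = 0.057437 mm


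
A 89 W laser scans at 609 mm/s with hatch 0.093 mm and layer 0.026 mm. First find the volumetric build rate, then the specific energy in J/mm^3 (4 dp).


Build rate = 609 * 0.093 * 0.026 = 1.472562 mm^3/s
SE = 89 / 1.472562 = 60.4389 J/mm^3


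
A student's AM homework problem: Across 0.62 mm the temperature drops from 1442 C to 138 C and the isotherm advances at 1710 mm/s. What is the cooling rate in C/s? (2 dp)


G = (1442-138)/0.62 = 2103.22580645 C/mm
CR = 2103.22580645 * 1710 = 3596516.13 C/s


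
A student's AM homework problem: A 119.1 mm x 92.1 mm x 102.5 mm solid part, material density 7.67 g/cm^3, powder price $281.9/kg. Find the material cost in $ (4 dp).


V = 119.1 * 92.1 * 102.5 = 1124333.775 mm^3 = 1124.333775 cm^3
Mass = 1124.333775 * 7.67 / 1000 = 8.62364005 kg
Cost = 8.62364005 * 281.9 = 2431.0041 $


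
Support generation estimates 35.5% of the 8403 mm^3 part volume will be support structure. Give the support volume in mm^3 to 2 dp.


V_support = 8403 * 0.355 = 2983.07 mm^3


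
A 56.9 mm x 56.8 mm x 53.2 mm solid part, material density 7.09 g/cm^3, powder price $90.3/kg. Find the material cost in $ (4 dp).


V = 56.9 * 56.8 * 53.2 = 171938.144 mm^3 = 171.938144 cm^3
Mass = 171.938144 * 7.09 / 1000 = 1.21904144 kg
Cost = 1.21904144 * 90.3 = 110.0794 $


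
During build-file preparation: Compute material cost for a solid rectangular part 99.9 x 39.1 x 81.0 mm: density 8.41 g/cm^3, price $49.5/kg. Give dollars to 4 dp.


V = 99.9 * 39.1 * 81.0 = 316393.29 mm^3 = 316.39329 cm^3
Mass = 316.39329 * 8.41 / 1000 = 2.66086757 kg
Cost = 2.66086757 * 49.5 = 131.7129 $


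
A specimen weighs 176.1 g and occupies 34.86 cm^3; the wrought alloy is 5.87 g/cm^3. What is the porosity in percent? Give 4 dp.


rho_part = 176.1 / 34.86 = 5.05163511 g/cm^3
Porosity = (1 - 5.05163511/5.87)*100 = 13.9415 %


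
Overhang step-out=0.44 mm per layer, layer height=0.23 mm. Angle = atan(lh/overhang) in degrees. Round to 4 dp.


angle = atan(0.23/0.44) = 27.5973 degrees


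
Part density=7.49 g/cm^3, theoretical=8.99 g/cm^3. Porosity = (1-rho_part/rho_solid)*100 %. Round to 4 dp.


Porosity = (1-7.49/8.99)*100 = 16.6852 %


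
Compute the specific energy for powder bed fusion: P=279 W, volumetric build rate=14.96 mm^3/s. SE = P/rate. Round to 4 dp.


SE = 279 / 14.96 = 18.6497 J/mm^3


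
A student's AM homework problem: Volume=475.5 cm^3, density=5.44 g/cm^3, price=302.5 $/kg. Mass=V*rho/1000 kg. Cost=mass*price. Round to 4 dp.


Mass = 475.5*5.44/1000 = 2.58672 kg
Cost = 2.58672 * 302.5 = 782.4828 $


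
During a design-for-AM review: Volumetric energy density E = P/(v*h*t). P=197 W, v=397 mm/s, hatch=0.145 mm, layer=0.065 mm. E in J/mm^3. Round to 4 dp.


E = 197 / (397*0.145*0.065) = 52.6495 J/mm^3


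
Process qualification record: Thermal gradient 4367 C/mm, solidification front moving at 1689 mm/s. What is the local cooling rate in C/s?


CR = 4367 * 1689 = 7375863 C/s


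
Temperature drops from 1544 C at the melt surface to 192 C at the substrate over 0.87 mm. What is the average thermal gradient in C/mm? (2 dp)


G = (1544-192)/0.87 = 1554.02 C/mm


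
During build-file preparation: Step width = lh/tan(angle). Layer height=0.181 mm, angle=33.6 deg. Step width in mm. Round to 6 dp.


step = 0.181 / tan(33.6) = 0.272427 mm


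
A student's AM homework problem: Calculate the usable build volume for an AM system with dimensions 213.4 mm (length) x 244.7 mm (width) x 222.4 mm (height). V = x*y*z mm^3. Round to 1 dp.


V = 213.4 * 244.7 * 222.4 = 11613501.2 mm^3


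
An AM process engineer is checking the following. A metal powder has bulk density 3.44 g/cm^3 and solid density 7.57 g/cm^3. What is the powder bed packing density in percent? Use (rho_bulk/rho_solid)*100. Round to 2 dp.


Packing = (3.44/7.57)*100 = 45.44 %


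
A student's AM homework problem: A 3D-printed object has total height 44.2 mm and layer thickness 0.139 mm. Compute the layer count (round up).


Layers = ceil(44.2/0.139) = 318


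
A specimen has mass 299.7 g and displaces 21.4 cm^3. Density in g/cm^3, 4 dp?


rho = 299.7 / 21.4 = 14.0047 g/cm^3


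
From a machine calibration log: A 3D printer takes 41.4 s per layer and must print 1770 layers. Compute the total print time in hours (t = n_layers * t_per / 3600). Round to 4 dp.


t = 1770 * 41.4 / 3600 = 20.355 hrs


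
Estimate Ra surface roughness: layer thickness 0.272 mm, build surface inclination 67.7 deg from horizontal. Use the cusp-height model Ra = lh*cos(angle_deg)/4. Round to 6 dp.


Ra = 0.272 * cos(67.7) / 4 = 0.025803 mm


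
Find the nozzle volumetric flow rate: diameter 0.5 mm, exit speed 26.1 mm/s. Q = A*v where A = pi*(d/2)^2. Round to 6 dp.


A = pi*(0.5/2)^2 = 0.19634954 mm^2
Q = 0.19634954 * 26.1 = 5.124723 mm^3/s


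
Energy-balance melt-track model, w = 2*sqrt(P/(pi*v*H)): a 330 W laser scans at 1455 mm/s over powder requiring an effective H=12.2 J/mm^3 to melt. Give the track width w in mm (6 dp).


w = 2*sqrt(330/(pi*1455*12.2)) = 0.153851 mm


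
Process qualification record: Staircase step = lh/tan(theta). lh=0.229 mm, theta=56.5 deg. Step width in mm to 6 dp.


step = 0.229 / tan(56.5) = 0.151572 mm


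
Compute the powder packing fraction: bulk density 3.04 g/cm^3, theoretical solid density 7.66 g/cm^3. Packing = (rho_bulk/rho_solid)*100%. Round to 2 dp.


Packing = (3.04/7.66)*100 = 39.69 %


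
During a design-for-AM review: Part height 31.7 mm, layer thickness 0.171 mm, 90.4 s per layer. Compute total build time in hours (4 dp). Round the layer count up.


Layers = ceil(31.7/0.171) = 186
t = 186 * 90.4 / 3600 = 4.6707 hrs


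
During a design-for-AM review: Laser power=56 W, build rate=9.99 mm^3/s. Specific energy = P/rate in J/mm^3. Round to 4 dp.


SE = 56 / 9.99 = 5.6056 J/mm^3


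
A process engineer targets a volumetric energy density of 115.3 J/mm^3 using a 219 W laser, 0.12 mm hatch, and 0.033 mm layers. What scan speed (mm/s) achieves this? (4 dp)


v = 219 / (115.3*0.12*0.033) = 479.6447 mm/s


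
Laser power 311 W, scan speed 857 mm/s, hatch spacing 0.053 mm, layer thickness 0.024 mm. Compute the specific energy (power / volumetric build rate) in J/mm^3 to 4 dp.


Build rate = 857 * 0.053 * 0.024 = 1.090104 mm^3/s
SE = 311 / 1.090104 = 285.2939 J/mm^3


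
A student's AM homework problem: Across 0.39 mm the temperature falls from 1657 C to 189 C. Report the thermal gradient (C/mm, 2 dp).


G = (1657-189)/0.39 = 3764.1 C/mm


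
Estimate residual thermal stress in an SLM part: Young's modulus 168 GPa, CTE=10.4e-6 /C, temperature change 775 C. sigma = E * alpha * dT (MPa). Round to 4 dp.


sigma = 168*1000 * 10.4e-6 * 775 = 1354.08 MPa


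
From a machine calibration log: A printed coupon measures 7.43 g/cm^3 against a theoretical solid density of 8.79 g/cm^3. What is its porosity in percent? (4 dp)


Porosity = (1-7.43/8.79)*100 = 15.4721 %


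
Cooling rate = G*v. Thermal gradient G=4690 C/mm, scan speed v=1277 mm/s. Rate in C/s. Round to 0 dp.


CR = 4690 * 1277 = 5989130 C/s


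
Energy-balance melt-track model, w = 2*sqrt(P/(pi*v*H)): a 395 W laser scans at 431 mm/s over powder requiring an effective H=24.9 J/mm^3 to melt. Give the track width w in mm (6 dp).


w = 2*sqrt(395/(pi*431*24.9)) = 0.216479 mm


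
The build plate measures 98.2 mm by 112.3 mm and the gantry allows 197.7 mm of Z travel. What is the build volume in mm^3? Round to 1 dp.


V = 98.2 * 112.3 * 197.7 = 2180207.9 mm^3


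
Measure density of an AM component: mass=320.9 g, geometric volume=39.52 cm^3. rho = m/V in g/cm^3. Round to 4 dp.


rho = 320.9 / 39.52 = 8.1199 g/cm^3


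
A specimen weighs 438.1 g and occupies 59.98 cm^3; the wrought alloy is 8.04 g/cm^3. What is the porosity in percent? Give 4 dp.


rho_part = 438.1 / 59.98 = 7.30410137 g/cm^3
Porosity = (1 - 7.30410137/8.04)*100 = 9.153 %


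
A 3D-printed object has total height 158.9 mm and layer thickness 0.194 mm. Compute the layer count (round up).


Layers = ceil(158.9/0.194) = 820


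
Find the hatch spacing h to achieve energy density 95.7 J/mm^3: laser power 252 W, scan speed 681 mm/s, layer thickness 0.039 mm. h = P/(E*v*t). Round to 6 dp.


h = 252 / (95.7*681*0.039) = 0.099146 mm


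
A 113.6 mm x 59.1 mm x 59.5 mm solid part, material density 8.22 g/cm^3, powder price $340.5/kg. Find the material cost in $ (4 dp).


V = 113.6 * 59.1 * 59.5 = 399468.72 mm^3 = 399.46872 cm^3
Mass = 399.46872 * 8.22 / 1000 = 3.28363288 kg
Cost = 3.28363288 * 340.5 = 1118.077 $


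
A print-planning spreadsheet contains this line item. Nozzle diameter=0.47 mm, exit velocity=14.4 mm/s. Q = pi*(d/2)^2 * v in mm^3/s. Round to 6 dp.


A = pi*(0.47/2)^2 = 0.17349445 mm^2
Q = 0.17349445 * 14.4 = 2.49832 mm^3/s


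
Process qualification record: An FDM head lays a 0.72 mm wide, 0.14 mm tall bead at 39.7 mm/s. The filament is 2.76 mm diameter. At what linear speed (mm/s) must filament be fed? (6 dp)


Q = 0.72 * 0.14 * 39.7 = 4.00176 mm^3/s
A_fil = pi*(2.76/2)^2 = 5.98284905 mm^2
v_feed = 4.00176 / 5.98284905 = 0.668872 mm/s


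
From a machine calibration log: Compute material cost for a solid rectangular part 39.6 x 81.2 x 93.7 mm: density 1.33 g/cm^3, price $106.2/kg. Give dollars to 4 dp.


V = 39.6 * 81.2 * 93.7 = 301294.224 mm^3 = 301.294224 cm^3
Mass = 301.294224 * 1.33 / 1000 = 0.40072132 kg
Cost = 0.40072132 * 106.2 = 42.5566 $


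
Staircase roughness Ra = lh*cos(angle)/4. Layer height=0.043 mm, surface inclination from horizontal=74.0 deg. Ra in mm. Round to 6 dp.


Ra = 0.043 * cos(74.0) / 4 = 0.002963 mm


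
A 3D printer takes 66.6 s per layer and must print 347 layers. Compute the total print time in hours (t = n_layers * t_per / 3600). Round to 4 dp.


t = 347 * 66.6 / 3600 = 6.4195 hrs


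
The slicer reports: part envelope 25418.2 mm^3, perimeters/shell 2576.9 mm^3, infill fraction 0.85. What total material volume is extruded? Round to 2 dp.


V_infill = (25418.2 - 2576.9) * 0.85 = 19415.11
V_total = 2576.9 + 19415.11 = 21992.01 mm^3


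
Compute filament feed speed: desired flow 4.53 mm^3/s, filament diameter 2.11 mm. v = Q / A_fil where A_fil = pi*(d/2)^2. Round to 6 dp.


A = pi*(2.11/2)^2 = 3.496671
v = 4.53 / 3.496671 = 1.295518 mm/s


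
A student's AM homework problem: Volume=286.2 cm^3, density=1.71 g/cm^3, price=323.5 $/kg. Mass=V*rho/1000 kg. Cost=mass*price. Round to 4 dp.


Mass = 286.2*1.71/1000 = 0.489402 kg
Cost = 0.489402 * 323.5 = 158.3215 $


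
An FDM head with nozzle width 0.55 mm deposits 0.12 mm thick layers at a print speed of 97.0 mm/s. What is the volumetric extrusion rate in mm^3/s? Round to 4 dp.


Rate = 0.55 * 0.12 * 97.0 = 6.402 mm^3/s


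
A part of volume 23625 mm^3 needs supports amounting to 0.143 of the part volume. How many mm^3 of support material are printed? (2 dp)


V_support = 23625 * 0.143 = 3378.38 mm^3


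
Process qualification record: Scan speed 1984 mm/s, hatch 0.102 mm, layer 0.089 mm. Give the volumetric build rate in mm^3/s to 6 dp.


Rate = 1984 * 0.102 * 0.089 = 18.010752 mm^3/s


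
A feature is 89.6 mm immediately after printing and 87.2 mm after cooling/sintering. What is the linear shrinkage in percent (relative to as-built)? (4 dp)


Shrinkage = ((89.6-87.2)/89.6)*100 = 2.6786 %


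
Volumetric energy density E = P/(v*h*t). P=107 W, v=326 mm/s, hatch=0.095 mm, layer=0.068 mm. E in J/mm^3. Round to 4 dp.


E = 107 / (326*0.095*0.068) = 50.8082 J/mm^3


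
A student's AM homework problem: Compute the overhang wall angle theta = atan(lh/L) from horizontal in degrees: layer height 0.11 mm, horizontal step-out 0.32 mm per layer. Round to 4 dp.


angle = atan(0.11/0.32) = 18.9704 degrees


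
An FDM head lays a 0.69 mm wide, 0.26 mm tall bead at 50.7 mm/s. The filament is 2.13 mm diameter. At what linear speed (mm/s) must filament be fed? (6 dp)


Q = 0.69 * 0.26 * 50.7 = 9.09558 mm^3/s
A_fil = pi*(2.13/2)^2 = 3.56327293 mm^2
v_feed = 9.09558 / 3.56327293 = 2.552591 mm/s
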